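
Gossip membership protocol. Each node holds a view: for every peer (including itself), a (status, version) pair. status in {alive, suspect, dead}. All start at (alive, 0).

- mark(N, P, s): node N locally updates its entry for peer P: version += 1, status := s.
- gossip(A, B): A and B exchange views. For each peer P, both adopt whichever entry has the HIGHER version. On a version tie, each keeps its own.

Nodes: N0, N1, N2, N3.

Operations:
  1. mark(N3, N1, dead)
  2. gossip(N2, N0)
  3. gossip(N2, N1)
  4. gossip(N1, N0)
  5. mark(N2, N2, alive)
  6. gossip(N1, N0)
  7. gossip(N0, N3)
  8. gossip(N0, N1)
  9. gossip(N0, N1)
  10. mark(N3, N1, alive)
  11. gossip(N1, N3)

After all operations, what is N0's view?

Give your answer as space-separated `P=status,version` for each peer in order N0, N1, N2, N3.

Answer: N0=alive,0 N1=dead,1 N2=alive,0 N3=alive,0

Derivation:
Op 1: N3 marks N1=dead -> (dead,v1)
Op 2: gossip N2<->N0 -> N2.N0=(alive,v0) N2.N1=(alive,v0) N2.N2=(alive,v0) N2.N3=(alive,v0) | N0.N0=(alive,v0) N0.N1=(alive,v0) N0.N2=(alive,v0) N0.N3=(alive,v0)
Op 3: gossip N2<->N1 -> N2.N0=(alive,v0) N2.N1=(alive,v0) N2.N2=(alive,v0) N2.N3=(alive,v0) | N1.N0=(alive,v0) N1.N1=(alive,v0) N1.N2=(alive,v0) N1.N3=(alive,v0)
Op 4: gossip N1<->N0 -> N1.N0=(alive,v0) N1.N1=(alive,v0) N1.N2=(alive,v0) N1.N3=(alive,v0) | N0.N0=(alive,v0) N0.N1=(alive,v0) N0.N2=(alive,v0) N0.N3=(alive,v0)
Op 5: N2 marks N2=alive -> (alive,v1)
Op 6: gossip N1<->N0 -> N1.N0=(alive,v0) N1.N1=(alive,v0) N1.N2=(alive,v0) N1.N3=(alive,v0) | N0.N0=(alive,v0) N0.N1=(alive,v0) N0.N2=(alive,v0) N0.N3=(alive,v0)
Op 7: gossip N0<->N3 -> N0.N0=(alive,v0) N0.N1=(dead,v1) N0.N2=(alive,v0) N0.N3=(alive,v0) | N3.N0=(alive,v0) N3.N1=(dead,v1) N3.N2=(alive,v0) N3.N3=(alive,v0)
Op 8: gossip N0<->N1 -> N0.N0=(alive,v0) N0.N1=(dead,v1) N0.N2=(alive,v0) N0.N3=(alive,v0) | N1.N0=(alive,v0) N1.N1=(dead,v1) N1.N2=(alive,v0) N1.N3=(alive,v0)
Op 9: gossip N0<->N1 -> N0.N0=(alive,v0) N0.N1=(dead,v1) N0.N2=(alive,v0) N0.N3=(alive,v0) | N1.N0=(alive,v0) N1.N1=(dead,v1) N1.N2=(alive,v0) N1.N3=(alive,v0)
Op 10: N3 marks N1=alive -> (alive,v2)
Op 11: gossip N1<->N3 -> N1.N0=(alive,v0) N1.N1=(alive,v2) N1.N2=(alive,v0) N1.N3=(alive,v0) | N3.N0=(alive,v0) N3.N1=(alive,v2) N3.N2=(alive,v0) N3.N3=(alive,v0)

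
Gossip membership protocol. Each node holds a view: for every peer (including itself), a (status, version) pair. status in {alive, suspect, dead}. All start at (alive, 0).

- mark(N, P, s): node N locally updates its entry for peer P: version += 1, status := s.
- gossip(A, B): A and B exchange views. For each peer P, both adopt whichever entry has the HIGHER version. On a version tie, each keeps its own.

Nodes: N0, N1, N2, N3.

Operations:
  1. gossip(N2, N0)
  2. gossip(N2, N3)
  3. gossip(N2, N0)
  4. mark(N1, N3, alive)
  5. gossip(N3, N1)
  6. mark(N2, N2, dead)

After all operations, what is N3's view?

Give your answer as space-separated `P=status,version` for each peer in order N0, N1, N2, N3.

Answer: N0=alive,0 N1=alive,0 N2=alive,0 N3=alive,1

Derivation:
Op 1: gossip N2<->N0 -> N2.N0=(alive,v0) N2.N1=(alive,v0) N2.N2=(alive,v0) N2.N3=(alive,v0) | N0.N0=(alive,v0) N0.N1=(alive,v0) N0.N2=(alive,v0) N0.N3=(alive,v0)
Op 2: gossip N2<->N3 -> N2.N0=(alive,v0) N2.N1=(alive,v0) N2.N2=(alive,v0) N2.N3=(alive,v0) | N3.N0=(alive,v0) N3.N1=(alive,v0) N3.N2=(alive,v0) N3.N3=(alive,v0)
Op 3: gossip N2<->N0 -> N2.N0=(alive,v0) N2.N1=(alive,v0) N2.N2=(alive,v0) N2.N3=(alive,v0) | N0.N0=(alive,v0) N0.N1=(alive,v0) N0.N2=(alive,v0) N0.N3=(alive,v0)
Op 4: N1 marks N3=alive -> (alive,v1)
Op 5: gossip N3<->N1 -> N3.N0=(alive,v0) N3.N1=(alive,v0) N3.N2=(alive,v0) N3.N3=(alive,v1) | N1.N0=(alive,v0) N1.N1=(alive,v0) N1.N2=(alive,v0) N1.N3=(alive,v1)
Op 6: N2 marks N2=dead -> (dead,v1)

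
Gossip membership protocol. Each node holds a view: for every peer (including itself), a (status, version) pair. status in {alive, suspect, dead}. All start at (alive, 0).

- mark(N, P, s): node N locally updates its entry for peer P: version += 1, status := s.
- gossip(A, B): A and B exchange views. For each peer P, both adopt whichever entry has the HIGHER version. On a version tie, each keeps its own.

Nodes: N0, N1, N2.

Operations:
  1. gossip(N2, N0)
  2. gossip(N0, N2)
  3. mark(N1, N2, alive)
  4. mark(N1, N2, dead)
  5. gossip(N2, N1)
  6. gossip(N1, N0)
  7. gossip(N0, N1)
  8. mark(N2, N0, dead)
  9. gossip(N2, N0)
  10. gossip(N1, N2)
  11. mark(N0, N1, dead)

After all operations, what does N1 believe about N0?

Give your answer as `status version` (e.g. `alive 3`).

Answer: dead 1

Derivation:
Op 1: gossip N2<->N0 -> N2.N0=(alive,v0) N2.N1=(alive,v0) N2.N2=(alive,v0) | N0.N0=(alive,v0) N0.N1=(alive,v0) N0.N2=(alive,v0)
Op 2: gossip N0<->N2 -> N0.N0=(alive,v0) N0.N1=(alive,v0) N0.N2=(alive,v0) | N2.N0=(alive,v0) N2.N1=(alive,v0) N2.N2=(alive,v0)
Op 3: N1 marks N2=alive -> (alive,v1)
Op 4: N1 marks N2=dead -> (dead,v2)
Op 5: gossip N2<->N1 -> N2.N0=(alive,v0) N2.N1=(alive,v0) N2.N2=(dead,v2) | N1.N0=(alive,v0) N1.N1=(alive,v0) N1.N2=(dead,v2)
Op 6: gossip N1<->N0 -> N1.N0=(alive,v0) N1.N1=(alive,v0) N1.N2=(dead,v2) | N0.N0=(alive,v0) N0.N1=(alive,v0) N0.N2=(dead,v2)
Op 7: gossip N0<->N1 -> N0.N0=(alive,v0) N0.N1=(alive,v0) N0.N2=(dead,v2) | N1.N0=(alive,v0) N1.N1=(alive,v0) N1.N2=(dead,v2)
Op 8: N2 marks N0=dead -> (dead,v1)
Op 9: gossip N2<->N0 -> N2.N0=(dead,v1) N2.N1=(alive,v0) N2.N2=(dead,v2) | N0.N0=(dead,v1) N0.N1=(alive,v0) N0.N2=(dead,v2)
Op 10: gossip N1<->N2 -> N1.N0=(dead,v1) N1.N1=(alive,v0) N1.N2=(dead,v2) | N2.N0=(dead,v1) N2.N1=(alive,v0) N2.N2=(dead,v2)
Op 11: N0 marks N1=dead -> (dead,v1)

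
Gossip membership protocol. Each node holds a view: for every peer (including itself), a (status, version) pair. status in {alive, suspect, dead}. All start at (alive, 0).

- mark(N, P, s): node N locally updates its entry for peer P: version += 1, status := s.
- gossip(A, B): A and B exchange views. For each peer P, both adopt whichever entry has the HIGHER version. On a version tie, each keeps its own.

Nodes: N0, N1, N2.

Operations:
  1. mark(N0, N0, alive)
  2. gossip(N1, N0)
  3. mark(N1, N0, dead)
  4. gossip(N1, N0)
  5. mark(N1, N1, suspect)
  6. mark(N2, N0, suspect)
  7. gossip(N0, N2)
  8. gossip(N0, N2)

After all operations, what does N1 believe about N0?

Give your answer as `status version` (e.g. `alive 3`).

Answer: dead 2

Derivation:
Op 1: N0 marks N0=alive -> (alive,v1)
Op 2: gossip N1<->N0 -> N1.N0=(alive,v1) N1.N1=(alive,v0) N1.N2=(alive,v0) | N0.N0=(alive,v1) N0.N1=(alive,v0) N0.N2=(alive,v0)
Op 3: N1 marks N0=dead -> (dead,v2)
Op 4: gossip N1<->N0 -> N1.N0=(dead,v2) N1.N1=(alive,v0) N1.N2=(alive,v0) | N0.N0=(dead,v2) N0.N1=(alive,v0) N0.N2=(alive,v0)
Op 5: N1 marks N1=suspect -> (suspect,v1)
Op 6: N2 marks N0=suspect -> (suspect,v1)
Op 7: gossip N0<->N2 -> N0.N0=(dead,v2) N0.N1=(alive,v0) N0.N2=(alive,v0) | N2.N0=(dead,v2) N2.N1=(alive,v0) N2.N2=(alive,v0)
Op 8: gossip N0<->N2 -> N0.N0=(dead,v2) N0.N1=(alive,v0) N0.N2=(alive,v0) | N2.N0=(dead,v2) N2.N1=(alive,v0) N2.N2=(alive,v0)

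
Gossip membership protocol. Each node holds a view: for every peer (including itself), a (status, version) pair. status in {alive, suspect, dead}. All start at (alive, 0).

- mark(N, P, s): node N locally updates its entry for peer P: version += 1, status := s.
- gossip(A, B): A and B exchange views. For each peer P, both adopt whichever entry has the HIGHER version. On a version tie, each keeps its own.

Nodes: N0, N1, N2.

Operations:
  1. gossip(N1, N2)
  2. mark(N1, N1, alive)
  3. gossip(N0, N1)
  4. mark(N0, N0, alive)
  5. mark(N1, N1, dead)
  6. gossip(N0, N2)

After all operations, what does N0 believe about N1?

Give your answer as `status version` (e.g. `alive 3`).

Op 1: gossip N1<->N2 -> N1.N0=(alive,v0) N1.N1=(alive,v0) N1.N2=(alive,v0) | N2.N0=(alive,v0) N2.N1=(alive,v0) N2.N2=(alive,v0)
Op 2: N1 marks N1=alive -> (alive,v1)
Op 3: gossip N0<->N1 -> N0.N0=(alive,v0) N0.N1=(alive,v1) N0.N2=(alive,v0) | N1.N0=(alive,v0) N1.N1=(alive,v1) N1.N2=(alive,v0)
Op 4: N0 marks N0=alive -> (alive,v1)
Op 5: N1 marks N1=dead -> (dead,v2)
Op 6: gossip N0<->N2 -> N0.N0=(alive,v1) N0.N1=(alive,v1) N0.N2=(alive,v0) | N2.N0=(alive,v1) N2.N1=(alive,v1) N2.N2=(alive,v0)

Answer: alive 1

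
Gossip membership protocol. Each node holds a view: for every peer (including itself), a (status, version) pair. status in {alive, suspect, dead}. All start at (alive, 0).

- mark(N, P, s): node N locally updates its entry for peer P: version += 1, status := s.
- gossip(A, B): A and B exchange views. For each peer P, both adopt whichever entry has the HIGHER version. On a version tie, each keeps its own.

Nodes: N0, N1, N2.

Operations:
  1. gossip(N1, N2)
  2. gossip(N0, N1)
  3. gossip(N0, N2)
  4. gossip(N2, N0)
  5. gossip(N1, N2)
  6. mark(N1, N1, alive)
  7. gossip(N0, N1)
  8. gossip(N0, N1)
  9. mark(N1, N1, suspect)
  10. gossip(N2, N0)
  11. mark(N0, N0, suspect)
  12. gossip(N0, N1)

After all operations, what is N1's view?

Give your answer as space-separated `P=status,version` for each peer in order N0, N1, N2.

Answer: N0=suspect,1 N1=suspect,2 N2=alive,0

Derivation:
Op 1: gossip N1<->N2 -> N1.N0=(alive,v0) N1.N1=(alive,v0) N1.N2=(alive,v0) | N2.N0=(alive,v0) N2.N1=(alive,v0) N2.N2=(alive,v0)
Op 2: gossip N0<->N1 -> N0.N0=(alive,v0) N0.N1=(alive,v0) N0.N2=(alive,v0) | N1.N0=(alive,v0) N1.N1=(alive,v0) N1.N2=(alive,v0)
Op 3: gossip N0<->N2 -> N0.N0=(alive,v0) N0.N1=(alive,v0) N0.N2=(alive,v0) | N2.N0=(alive,v0) N2.N1=(alive,v0) N2.N2=(alive,v0)
Op 4: gossip N2<->N0 -> N2.N0=(alive,v0) N2.N1=(alive,v0) N2.N2=(alive,v0) | N0.N0=(alive,v0) N0.N1=(alive,v0) N0.N2=(alive,v0)
Op 5: gossip N1<->N2 -> N1.N0=(alive,v0) N1.N1=(alive,v0) N1.N2=(alive,v0) | N2.N0=(alive,v0) N2.N1=(alive,v0) N2.N2=(alive,v0)
Op 6: N1 marks N1=alive -> (alive,v1)
Op 7: gossip N0<->N1 -> N0.N0=(alive,v0) N0.N1=(alive,v1) N0.N2=(alive,v0) | N1.N0=(alive,v0) N1.N1=(alive,v1) N1.N2=(alive,v0)
Op 8: gossip N0<->N1 -> N0.N0=(alive,v0) N0.N1=(alive,v1) N0.N2=(alive,v0) | N1.N0=(alive,v0) N1.N1=(alive,v1) N1.N2=(alive,v0)
Op 9: N1 marks N1=suspect -> (suspect,v2)
Op 10: gossip N2<->N0 -> N2.N0=(alive,v0) N2.N1=(alive,v1) N2.N2=(alive,v0) | N0.N0=(alive,v0) N0.N1=(alive,v1) N0.N2=(alive,v0)
Op 11: N0 marks N0=suspect -> (suspect,v1)
Op 12: gossip N0<->N1 -> N0.N0=(suspect,v1) N0.N1=(suspect,v2) N0.N2=(alive,v0) | N1.N0=(suspect,v1) N1.N1=(suspect,v2) N1.N2=(alive,v0)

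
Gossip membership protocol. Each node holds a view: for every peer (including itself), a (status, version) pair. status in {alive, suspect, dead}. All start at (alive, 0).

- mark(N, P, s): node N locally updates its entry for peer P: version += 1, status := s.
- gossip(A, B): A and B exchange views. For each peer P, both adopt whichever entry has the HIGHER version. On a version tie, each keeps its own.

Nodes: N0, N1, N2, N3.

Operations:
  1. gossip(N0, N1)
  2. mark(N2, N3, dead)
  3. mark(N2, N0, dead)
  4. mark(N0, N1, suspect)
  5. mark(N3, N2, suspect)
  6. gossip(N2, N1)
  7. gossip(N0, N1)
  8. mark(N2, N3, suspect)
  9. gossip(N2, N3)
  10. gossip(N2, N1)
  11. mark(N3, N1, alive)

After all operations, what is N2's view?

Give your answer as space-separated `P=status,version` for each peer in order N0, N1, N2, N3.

Answer: N0=dead,1 N1=suspect,1 N2=suspect,1 N3=suspect,2

Derivation:
Op 1: gossip N0<->N1 -> N0.N0=(alive,v0) N0.N1=(alive,v0) N0.N2=(alive,v0) N0.N3=(alive,v0) | N1.N0=(alive,v0) N1.N1=(alive,v0) N1.N2=(alive,v0) N1.N3=(alive,v0)
Op 2: N2 marks N3=dead -> (dead,v1)
Op 3: N2 marks N0=dead -> (dead,v1)
Op 4: N0 marks N1=suspect -> (suspect,v1)
Op 5: N3 marks N2=suspect -> (suspect,v1)
Op 6: gossip N2<->N1 -> N2.N0=(dead,v1) N2.N1=(alive,v0) N2.N2=(alive,v0) N2.N3=(dead,v1) | N1.N0=(dead,v1) N1.N1=(alive,v0) N1.N2=(alive,v0) N1.N3=(dead,v1)
Op 7: gossip N0<->N1 -> N0.N0=(dead,v1) N0.N1=(suspect,v1) N0.N2=(alive,v0) N0.N3=(dead,v1) | N1.N0=(dead,v1) N1.N1=(suspect,v1) N1.N2=(alive,v0) N1.N3=(dead,v1)
Op 8: N2 marks N3=suspect -> (suspect,v2)
Op 9: gossip N2<->N3 -> N2.N0=(dead,v1) N2.N1=(alive,v0) N2.N2=(suspect,v1) N2.N3=(suspect,v2) | N3.N0=(dead,v1) N3.N1=(alive,v0) N3.N2=(suspect,v1) N3.N3=(suspect,v2)
Op 10: gossip N2<->N1 -> N2.N0=(dead,v1) N2.N1=(suspect,v1) N2.N2=(suspect,v1) N2.N3=(suspect,v2) | N1.N0=(dead,v1) N1.N1=(suspect,v1) N1.N2=(suspect,v1) N1.N3=(suspect,v2)
Op 11: N3 marks N1=alive -> (alive,v1)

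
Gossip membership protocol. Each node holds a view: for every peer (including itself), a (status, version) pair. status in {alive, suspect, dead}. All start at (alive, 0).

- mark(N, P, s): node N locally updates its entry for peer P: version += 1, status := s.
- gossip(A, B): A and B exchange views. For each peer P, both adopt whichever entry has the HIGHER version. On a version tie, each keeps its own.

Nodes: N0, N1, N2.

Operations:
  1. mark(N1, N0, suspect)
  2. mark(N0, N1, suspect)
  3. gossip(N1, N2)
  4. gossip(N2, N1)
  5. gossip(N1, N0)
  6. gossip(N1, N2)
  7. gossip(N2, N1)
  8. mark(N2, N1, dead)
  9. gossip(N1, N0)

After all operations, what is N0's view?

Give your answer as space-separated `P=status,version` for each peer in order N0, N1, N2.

Answer: N0=suspect,1 N1=suspect,1 N2=alive,0

Derivation:
Op 1: N1 marks N0=suspect -> (suspect,v1)
Op 2: N0 marks N1=suspect -> (suspect,v1)
Op 3: gossip N1<->N2 -> N1.N0=(suspect,v1) N1.N1=(alive,v0) N1.N2=(alive,v0) | N2.N0=(suspect,v1) N2.N1=(alive,v0) N2.N2=(alive,v0)
Op 4: gossip N2<->N1 -> N2.N0=(suspect,v1) N2.N1=(alive,v0) N2.N2=(alive,v0) | N1.N0=(suspect,v1) N1.N1=(alive,v0) N1.N2=(alive,v0)
Op 5: gossip N1<->N0 -> N1.N0=(suspect,v1) N1.N1=(suspect,v1) N1.N2=(alive,v0) | N0.N0=(suspect,v1) N0.N1=(suspect,v1) N0.N2=(alive,v0)
Op 6: gossip N1<->N2 -> N1.N0=(suspect,v1) N1.N1=(suspect,v1) N1.N2=(alive,v0) | N2.N0=(suspect,v1) N2.N1=(suspect,v1) N2.N2=(alive,v0)
Op 7: gossip N2<->N1 -> N2.N0=(suspect,v1) N2.N1=(suspect,v1) N2.N2=(alive,v0) | N1.N0=(suspect,v1) N1.N1=(suspect,v1) N1.N2=(alive,v0)
Op 8: N2 marks N1=dead -> (dead,v2)
Op 9: gossip N1<->N0 -> N1.N0=(suspect,v1) N1.N1=(suspect,v1) N1.N2=(alive,v0) | N0.N0=(suspect,v1) N0.N1=(suspect,v1) N0.N2=(alive,v0)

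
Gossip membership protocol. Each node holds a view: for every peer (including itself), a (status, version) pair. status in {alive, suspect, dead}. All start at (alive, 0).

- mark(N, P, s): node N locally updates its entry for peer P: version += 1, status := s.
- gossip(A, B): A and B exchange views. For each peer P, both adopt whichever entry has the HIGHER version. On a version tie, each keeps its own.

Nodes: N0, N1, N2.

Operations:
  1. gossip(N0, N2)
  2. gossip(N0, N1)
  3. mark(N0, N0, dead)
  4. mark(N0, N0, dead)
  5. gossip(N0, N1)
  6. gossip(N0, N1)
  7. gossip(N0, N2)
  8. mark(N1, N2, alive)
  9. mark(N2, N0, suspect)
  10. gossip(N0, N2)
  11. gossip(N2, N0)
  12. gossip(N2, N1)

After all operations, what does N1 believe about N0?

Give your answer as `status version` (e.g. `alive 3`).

Op 1: gossip N0<->N2 -> N0.N0=(alive,v0) N0.N1=(alive,v0) N0.N2=(alive,v0) | N2.N0=(alive,v0) N2.N1=(alive,v0) N2.N2=(alive,v0)
Op 2: gossip N0<->N1 -> N0.N0=(alive,v0) N0.N1=(alive,v0) N0.N2=(alive,v0) | N1.N0=(alive,v0) N1.N1=(alive,v0) N1.N2=(alive,v0)
Op 3: N0 marks N0=dead -> (dead,v1)
Op 4: N0 marks N0=dead -> (dead,v2)
Op 5: gossip N0<->N1 -> N0.N0=(dead,v2) N0.N1=(alive,v0) N0.N2=(alive,v0) | N1.N0=(dead,v2) N1.N1=(alive,v0) N1.N2=(alive,v0)
Op 6: gossip N0<->N1 -> N0.N0=(dead,v2) N0.N1=(alive,v0) N0.N2=(alive,v0) | N1.N0=(dead,v2) N1.N1=(alive,v0) N1.N2=(alive,v0)
Op 7: gossip N0<->N2 -> N0.N0=(dead,v2) N0.N1=(alive,v0) N0.N2=(alive,v0) | N2.N0=(dead,v2) N2.N1=(alive,v0) N2.N2=(alive,v0)
Op 8: N1 marks N2=alive -> (alive,v1)
Op 9: N2 marks N0=suspect -> (suspect,v3)
Op 10: gossip N0<->N2 -> N0.N0=(suspect,v3) N0.N1=(alive,v0) N0.N2=(alive,v0) | N2.N0=(suspect,v3) N2.N1=(alive,v0) N2.N2=(alive,v0)
Op 11: gossip N2<->N0 -> N2.N0=(suspect,v3) N2.N1=(alive,v0) N2.N2=(alive,v0) | N0.N0=(suspect,v3) N0.N1=(alive,v0) N0.N2=(alive,v0)
Op 12: gossip N2<->N1 -> N2.N0=(suspect,v3) N2.N1=(alive,v0) N2.N2=(alive,v1) | N1.N0=(suspect,v3) N1.N1=(alive,v0) N1.N2=(alive,v1)

Answer: suspect 3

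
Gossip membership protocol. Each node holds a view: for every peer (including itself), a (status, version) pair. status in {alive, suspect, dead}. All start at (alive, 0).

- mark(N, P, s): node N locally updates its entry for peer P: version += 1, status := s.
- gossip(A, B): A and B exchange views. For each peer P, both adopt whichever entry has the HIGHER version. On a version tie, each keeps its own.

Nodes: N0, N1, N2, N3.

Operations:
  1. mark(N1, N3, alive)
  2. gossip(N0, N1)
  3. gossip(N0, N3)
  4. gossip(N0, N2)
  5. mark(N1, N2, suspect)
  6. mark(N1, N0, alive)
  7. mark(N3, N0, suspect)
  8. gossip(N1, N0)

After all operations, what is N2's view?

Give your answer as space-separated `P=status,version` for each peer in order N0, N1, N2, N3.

Op 1: N1 marks N3=alive -> (alive,v1)
Op 2: gossip N0<->N1 -> N0.N0=(alive,v0) N0.N1=(alive,v0) N0.N2=(alive,v0) N0.N3=(alive,v1) | N1.N0=(alive,v0) N1.N1=(alive,v0) N1.N2=(alive,v0) N1.N3=(alive,v1)
Op 3: gossip N0<->N3 -> N0.N0=(alive,v0) N0.N1=(alive,v0) N0.N2=(alive,v0) N0.N3=(alive,v1) | N3.N0=(alive,v0) N3.N1=(alive,v0) N3.N2=(alive,v0) N3.N3=(alive,v1)
Op 4: gossip N0<->N2 -> N0.N0=(alive,v0) N0.N1=(alive,v0) N0.N2=(alive,v0) N0.N3=(alive,v1) | N2.N0=(alive,v0) N2.N1=(alive,v0) N2.N2=(alive,v0) N2.N3=(alive,v1)
Op 5: N1 marks N2=suspect -> (suspect,v1)
Op 6: N1 marks N0=alive -> (alive,v1)
Op 7: N3 marks N0=suspect -> (suspect,v1)
Op 8: gossip N1<->N0 -> N1.N0=(alive,v1) N1.N1=(alive,v0) N1.N2=(suspect,v1) N1.N3=(alive,v1) | N0.N0=(alive,v1) N0.N1=(alive,v0) N0.N2=(suspect,v1) N0.N3=(alive,v1)

Answer: N0=alive,0 N1=alive,0 N2=alive,0 N3=alive,1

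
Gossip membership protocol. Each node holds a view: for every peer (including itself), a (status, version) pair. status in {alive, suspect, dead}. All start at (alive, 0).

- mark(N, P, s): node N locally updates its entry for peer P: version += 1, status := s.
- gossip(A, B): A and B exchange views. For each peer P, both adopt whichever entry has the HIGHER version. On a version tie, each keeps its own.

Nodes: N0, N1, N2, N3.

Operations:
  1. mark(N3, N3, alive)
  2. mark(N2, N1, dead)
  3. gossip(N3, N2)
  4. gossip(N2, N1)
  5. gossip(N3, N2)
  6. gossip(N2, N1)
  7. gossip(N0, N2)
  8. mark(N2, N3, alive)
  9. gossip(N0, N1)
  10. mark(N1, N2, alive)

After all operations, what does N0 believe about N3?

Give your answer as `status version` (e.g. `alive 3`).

Answer: alive 1

Derivation:
Op 1: N3 marks N3=alive -> (alive,v1)
Op 2: N2 marks N1=dead -> (dead,v1)
Op 3: gossip N3<->N2 -> N3.N0=(alive,v0) N3.N1=(dead,v1) N3.N2=(alive,v0) N3.N3=(alive,v1) | N2.N0=(alive,v0) N2.N1=(dead,v1) N2.N2=(alive,v0) N2.N3=(alive,v1)
Op 4: gossip N2<->N1 -> N2.N0=(alive,v0) N2.N1=(dead,v1) N2.N2=(alive,v0) N2.N3=(alive,v1) | N1.N0=(alive,v0) N1.N1=(dead,v1) N1.N2=(alive,v0) N1.N3=(alive,v1)
Op 5: gossip N3<->N2 -> N3.N0=(alive,v0) N3.N1=(dead,v1) N3.N2=(alive,v0) N3.N3=(alive,v1) | N2.N0=(alive,v0) N2.N1=(dead,v1) N2.N2=(alive,v0) N2.N3=(alive,v1)
Op 6: gossip N2<->N1 -> N2.N0=(alive,v0) N2.N1=(dead,v1) N2.N2=(alive,v0) N2.N3=(alive,v1) | N1.N0=(alive,v0) N1.N1=(dead,v1) N1.N2=(alive,v0) N1.N3=(alive,v1)
Op 7: gossip N0<->N2 -> N0.N0=(alive,v0) N0.N1=(dead,v1) N0.N2=(alive,v0) N0.N3=(alive,v1) | N2.N0=(alive,v0) N2.N1=(dead,v1) N2.N2=(alive,v0) N2.N3=(alive,v1)
Op 8: N2 marks N3=alive -> (alive,v2)
Op 9: gossip N0<->N1 -> N0.N0=(alive,v0) N0.N1=(dead,v1) N0.N2=(alive,v0) N0.N3=(alive,v1) | N1.N0=(alive,v0) N1.N1=(dead,v1) N1.N2=(alive,v0) N1.N3=(alive,v1)
Op 10: N1 marks N2=alive -> (alive,v1)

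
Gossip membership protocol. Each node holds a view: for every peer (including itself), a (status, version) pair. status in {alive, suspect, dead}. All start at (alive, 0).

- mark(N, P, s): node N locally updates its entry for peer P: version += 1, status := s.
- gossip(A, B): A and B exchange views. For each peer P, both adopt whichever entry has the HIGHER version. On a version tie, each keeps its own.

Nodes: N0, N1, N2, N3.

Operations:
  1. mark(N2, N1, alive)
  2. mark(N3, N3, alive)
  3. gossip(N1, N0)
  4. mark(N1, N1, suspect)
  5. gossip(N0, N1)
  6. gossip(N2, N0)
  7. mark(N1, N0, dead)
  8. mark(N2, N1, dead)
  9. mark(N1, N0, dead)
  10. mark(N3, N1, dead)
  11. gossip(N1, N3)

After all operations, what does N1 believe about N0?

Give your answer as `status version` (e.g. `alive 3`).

Answer: dead 2

Derivation:
Op 1: N2 marks N1=alive -> (alive,v1)
Op 2: N3 marks N3=alive -> (alive,v1)
Op 3: gossip N1<->N0 -> N1.N0=(alive,v0) N1.N1=(alive,v0) N1.N2=(alive,v0) N1.N3=(alive,v0) | N0.N0=(alive,v0) N0.N1=(alive,v0) N0.N2=(alive,v0) N0.N3=(alive,v0)
Op 4: N1 marks N1=suspect -> (suspect,v1)
Op 5: gossip N0<->N1 -> N0.N0=(alive,v0) N0.N1=(suspect,v1) N0.N2=(alive,v0) N0.N3=(alive,v0) | N1.N0=(alive,v0) N1.N1=(suspect,v1) N1.N2=(alive,v0) N1.N3=(alive,v0)
Op 6: gossip N2<->N0 -> N2.N0=(alive,v0) N2.N1=(alive,v1) N2.N2=(alive,v0) N2.N3=(alive,v0) | N0.N0=(alive,v0) N0.N1=(suspect,v1) N0.N2=(alive,v0) N0.N3=(alive,v0)
Op 7: N1 marks N0=dead -> (dead,v1)
Op 8: N2 marks N1=dead -> (dead,v2)
Op 9: N1 marks N0=dead -> (dead,v2)
Op 10: N3 marks N1=dead -> (dead,v1)
Op 11: gossip N1<->N3 -> N1.N0=(dead,v2) N1.N1=(suspect,v1) N1.N2=(alive,v0) N1.N3=(alive,v1) | N3.N0=(dead,v2) N3.N1=(dead,v1) N3.N2=(alive,v0) N3.N3=(alive,v1)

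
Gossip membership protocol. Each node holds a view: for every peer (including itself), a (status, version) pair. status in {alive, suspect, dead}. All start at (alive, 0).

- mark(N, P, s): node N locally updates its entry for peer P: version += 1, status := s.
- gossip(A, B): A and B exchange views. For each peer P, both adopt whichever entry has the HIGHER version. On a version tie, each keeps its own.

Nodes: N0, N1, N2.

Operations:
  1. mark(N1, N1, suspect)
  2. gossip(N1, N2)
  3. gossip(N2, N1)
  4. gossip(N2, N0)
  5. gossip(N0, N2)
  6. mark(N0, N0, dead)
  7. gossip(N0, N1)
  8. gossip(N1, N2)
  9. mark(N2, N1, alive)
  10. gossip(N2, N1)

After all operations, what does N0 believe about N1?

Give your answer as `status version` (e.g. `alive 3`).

Op 1: N1 marks N1=suspect -> (suspect,v1)
Op 2: gossip N1<->N2 -> N1.N0=(alive,v0) N1.N1=(suspect,v1) N1.N2=(alive,v0) | N2.N0=(alive,v0) N2.N1=(suspect,v1) N2.N2=(alive,v0)
Op 3: gossip N2<->N1 -> N2.N0=(alive,v0) N2.N1=(suspect,v1) N2.N2=(alive,v0) | N1.N0=(alive,v0) N1.N1=(suspect,v1) N1.N2=(alive,v0)
Op 4: gossip N2<->N0 -> N2.N0=(alive,v0) N2.N1=(suspect,v1) N2.N2=(alive,v0) | N0.N0=(alive,v0) N0.N1=(suspect,v1) N0.N2=(alive,v0)
Op 5: gossip N0<->N2 -> N0.N0=(alive,v0) N0.N1=(suspect,v1) N0.N2=(alive,v0) | N2.N0=(alive,v0) N2.N1=(suspect,v1) N2.N2=(alive,v0)
Op 6: N0 marks N0=dead -> (dead,v1)
Op 7: gossip N0<->N1 -> N0.N0=(dead,v1) N0.N1=(suspect,v1) N0.N2=(alive,v0) | N1.N0=(dead,v1) N1.N1=(suspect,v1) N1.N2=(alive,v0)
Op 8: gossip N1<->N2 -> N1.N0=(dead,v1) N1.N1=(suspect,v1) N1.N2=(alive,v0) | N2.N0=(dead,v1) N2.N1=(suspect,v1) N2.N2=(alive,v0)
Op 9: N2 marks N1=alive -> (alive,v2)
Op 10: gossip N2<->N1 -> N2.N0=(dead,v1) N2.N1=(alive,v2) N2.N2=(alive,v0) | N1.N0=(dead,v1) N1.N1=(alive,v2) N1.N2=(alive,v0)

Answer: suspect 1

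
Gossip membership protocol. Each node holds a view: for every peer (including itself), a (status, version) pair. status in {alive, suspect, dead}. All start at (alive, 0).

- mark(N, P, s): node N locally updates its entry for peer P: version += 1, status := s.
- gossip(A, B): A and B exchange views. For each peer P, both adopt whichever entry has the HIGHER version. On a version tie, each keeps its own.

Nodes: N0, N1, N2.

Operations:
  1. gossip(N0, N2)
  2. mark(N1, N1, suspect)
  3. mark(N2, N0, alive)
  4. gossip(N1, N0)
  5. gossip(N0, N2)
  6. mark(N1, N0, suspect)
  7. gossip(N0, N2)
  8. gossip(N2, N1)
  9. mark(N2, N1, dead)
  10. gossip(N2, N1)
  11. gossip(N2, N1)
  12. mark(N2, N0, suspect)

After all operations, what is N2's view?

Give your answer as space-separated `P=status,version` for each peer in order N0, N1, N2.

Answer: N0=suspect,2 N1=dead,2 N2=alive,0

Derivation:
Op 1: gossip N0<->N2 -> N0.N0=(alive,v0) N0.N1=(alive,v0) N0.N2=(alive,v0) | N2.N0=(alive,v0) N2.N1=(alive,v0) N2.N2=(alive,v0)
Op 2: N1 marks N1=suspect -> (suspect,v1)
Op 3: N2 marks N0=alive -> (alive,v1)
Op 4: gossip N1<->N0 -> N1.N0=(alive,v0) N1.N1=(suspect,v1) N1.N2=(alive,v0) | N0.N0=(alive,v0) N0.N1=(suspect,v1) N0.N2=(alive,v0)
Op 5: gossip N0<->N2 -> N0.N0=(alive,v1) N0.N1=(suspect,v1) N0.N2=(alive,v0) | N2.N0=(alive,v1) N2.N1=(suspect,v1) N2.N2=(alive,v0)
Op 6: N1 marks N0=suspect -> (suspect,v1)
Op 7: gossip N0<->N2 -> N0.N0=(alive,v1) N0.N1=(suspect,v1) N0.N2=(alive,v0) | N2.N0=(alive,v1) N2.N1=(suspect,v1) N2.N2=(alive,v0)
Op 8: gossip N2<->N1 -> N2.N0=(alive,v1) N2.N1=(suspect,v1) N2.N2=(alive,v0) | N1.N0=(suspect,v1) N1.N1=(suspect,v1) N1.N2=(alive,v0)
Op 9: N2 marks N1=dead -> (dead,v2)
Op 10: gossip N2<->N1 -> N2.N0=(alive,v1) N2.N1=(dead,v2) N2.N2=(alive,v0) | N1.N0=(suspect,v1) N1.N1=(dead,v2) N1.N2=(alive,v0)
Op 11: gossip N2<->N1 -> N2.N0=(alive,v1) N2.N1=(dead,v2) N2.N2=(alive,v0) | N1.N0=(suspect,v1) N1.N1=(dead,v2) N1.N2=(alive,v0)
Op 12: N2 marks N0=suspect -> (suspect,v2)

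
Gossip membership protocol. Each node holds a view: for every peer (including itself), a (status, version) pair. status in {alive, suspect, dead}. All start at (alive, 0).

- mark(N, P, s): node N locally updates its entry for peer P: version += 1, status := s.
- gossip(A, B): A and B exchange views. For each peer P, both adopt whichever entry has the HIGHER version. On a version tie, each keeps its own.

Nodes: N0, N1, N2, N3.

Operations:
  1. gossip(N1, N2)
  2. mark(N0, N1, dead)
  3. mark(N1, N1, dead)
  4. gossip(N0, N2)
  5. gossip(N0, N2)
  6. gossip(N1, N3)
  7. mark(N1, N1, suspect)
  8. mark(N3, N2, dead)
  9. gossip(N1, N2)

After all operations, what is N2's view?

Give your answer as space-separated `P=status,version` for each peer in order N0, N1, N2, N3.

Op 1: gossip N1<->N2 -> N1.N0=(alive,v0) N1.N1=(alive,v0) N1.N2=(alive,v0) N1.N3=(alive,v0) | N2.N0=(alive,v0) N2.N1=(alive,v0) N2.N2=(alive,v0) N2.N3=(alive,v0)
Op 2: N0 marks N1=dead -> (dead,v1)
Op 3: N1 marks N1=dead -> (dead,v1)
Op 4: gossip N0<->N2 -> N0.N0=(alive,v0) N0.N1=(dead,v1) N0.N2=(alive,v0) N0.N3=(alive,v0) | N2.N0=(alive,v0) N2.N1=(dead,v1) N2.N2=(alive,v0) N2.N3=(alive,v0)
Op 5: gossip N0<->N2 -> N0.N0=(alive,v0) N0.N1=(dead,v1) N0.N2=(alive,v0) N0.N3=(alive,v0) | N2.N0=(alive,v0) N2.N1=(dead,v1) N2.N2=(alive,v0) N2.N3=(alive,v0)
Op 6: gossip N1<->N3 -> N1.N0=(alive,v0) N1.N1=(dead,v1) N1.N2=(alive,v0) N1.N3=(alive,v0) | N3.N0=(alive,v0) N3.N1=(dead,v1) N3.N2=(alive,v0) N3.N3=(alive,v0)
Op 7: N1 marks N1=suspect -> (suspect,v2)
Op 8: N3 marks N2=dead -> (dead,v1)
Op 9: gossip N1<->N2 -> N1.N0=(alive,v0) N1.N1=(suspect,v2) N1.N2=(alive,v0) N1.N3=(alive,v0) | N2.N0=(alive,v0) N2.N1=(suspect,v2) N2.N2=(alive,v0) N2.N3=(alive,v0)

Answer: N0=alive,0 N1=suspect,2 N2=alive,0 N3=alive,0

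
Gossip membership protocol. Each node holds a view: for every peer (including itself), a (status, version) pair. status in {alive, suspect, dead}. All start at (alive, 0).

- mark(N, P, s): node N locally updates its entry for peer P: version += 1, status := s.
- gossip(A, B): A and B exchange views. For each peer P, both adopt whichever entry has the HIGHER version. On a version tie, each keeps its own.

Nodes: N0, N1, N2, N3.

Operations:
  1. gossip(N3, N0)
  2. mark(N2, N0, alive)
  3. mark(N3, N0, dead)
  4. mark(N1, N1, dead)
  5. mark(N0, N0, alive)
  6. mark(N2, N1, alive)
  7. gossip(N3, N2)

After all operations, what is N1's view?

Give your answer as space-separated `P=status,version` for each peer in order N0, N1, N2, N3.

Answer: N0=alive,0 N1=dead,1 N2=alive,0 N3=alive,0

Derivation:
Op 1: gossip N3<->N0 -> N3.N0=(alive,v0) N3.N1=(alive,v0) N3.N2=(alive,v0) N3.N3=(alive,v0) | N0.N0=(alive,v0) N0.N1=(alive,v0) N0.N2=(alive,v0) N0.N3=(alive,v0)
Op 2: N2 marks N0=alive -> (alive,v1)
Op 3: N3 marks N0=dead -> (dead,v1)
Op 4: N1 marks N1=dead -> (dead,v1)
Op 5: N0 marks N0=alive -> (alive,v1)
Op 6: N2 marks N1=alive -> (alive,v1)
Op 7: gossip N3<->N2 -> N3.N0=(dead,v1) N3.N1=(alive,v1) N3.N2=(alive,v0) N3.N3=(alive,v0) | N2.N0=(alive,v1) N2.N1=(alive,v1) N2.N2=(alive,v0) N2.N3=(alive,v0)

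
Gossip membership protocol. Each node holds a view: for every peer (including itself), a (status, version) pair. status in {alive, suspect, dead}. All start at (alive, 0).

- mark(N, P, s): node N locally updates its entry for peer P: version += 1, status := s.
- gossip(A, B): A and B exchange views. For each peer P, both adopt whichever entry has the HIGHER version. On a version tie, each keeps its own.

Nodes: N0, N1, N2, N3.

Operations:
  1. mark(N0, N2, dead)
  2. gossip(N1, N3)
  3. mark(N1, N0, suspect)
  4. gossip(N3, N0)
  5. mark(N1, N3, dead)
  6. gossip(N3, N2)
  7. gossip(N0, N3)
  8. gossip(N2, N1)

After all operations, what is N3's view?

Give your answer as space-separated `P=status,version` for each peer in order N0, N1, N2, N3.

Answer: N0=alive,0 N1=alive,0 N2=dead,1 N3=alive,0

Derivation:
Op 1: N0 marks N2=dead -> (dead,v1)
Op 2: gossip N1<->N3 -> N1.N0=(alive,v0) N1.N1=(alive,v0) N1.N2=(alive,v0) N1.N3=(alive,v0) | N3.N0=(alive,v0) N3.N1=(alive,v0) N3.N2=(alive,v0) N3.N3=(alive,v0)
Op 3: N1 marks N0=suspect -> (suspect,v1)
Op 4: gossip N3<->N0 -> N3.N0=(alive,v0) N3.N1=(alive,v0) N3.N2=(dead,v1) N3.N3=(alive,v0) | N0.N0=(alive,v0) N0.N1=(alive,v0) N0.N2=(dead,v1) N0.N3=(alive,v0)
Op 5: N1 marks N3=dead -> (dead,v1)
Op 6: gossip N3<->N2 -> N3.N0=(alive,v0) N3.N1=(alive,v0) N3.N2=(dead,v1) N3.N3=(alive,v0) | N2.N0=(alive,v0) N2.N1=(alive,v0) N2.N2=(dead,v1) N2.N3=(alive,v0)
Op 7: gossip N0<->N3 -> N0.N0=(alive,v0) N0.N1=(alive,v0) N0.N2=(dead,v1) N0.N3=(alive,v0) | N3.N0=(alive,v0) N3.N1=(alive,v0) N3.N2=(dead,v1) N3.N3=(alive,v0)
Op 8: gossip N2<->N1 -> N2.N0=(suspect,v1) N2.N1=(alive,v0) N2.N2=(dead,v1) N2.N3=(dead,v1) | N1.N0=(suspect,v1) N1.N1=(alive,v0) N1.N2=(dead,v1) N1.N3=(dead,v1)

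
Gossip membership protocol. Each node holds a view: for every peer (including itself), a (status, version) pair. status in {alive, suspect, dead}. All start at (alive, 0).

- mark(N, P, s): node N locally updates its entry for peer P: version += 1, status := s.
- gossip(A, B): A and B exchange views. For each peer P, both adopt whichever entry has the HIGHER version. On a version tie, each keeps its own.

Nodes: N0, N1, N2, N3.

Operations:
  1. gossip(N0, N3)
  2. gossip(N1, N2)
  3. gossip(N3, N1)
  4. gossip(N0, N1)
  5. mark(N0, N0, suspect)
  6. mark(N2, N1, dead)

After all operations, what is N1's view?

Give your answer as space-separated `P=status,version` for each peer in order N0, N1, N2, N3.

Answer: N0=alive,0 N1=alive,0 N2=alive,0 N3=alive,0

Derivation:
Op 1: gossip N0<->N3 -> N0.N0=(alive,v0) N0.N1=(alive,v0) N0.N2=(alive,v0) N0.N3=(alive,v0) | N3.N0=(alive,v0) N3.N1=(alive,v0) N3.N2=(alive,v0) N3.N3=(alive,v0)
Op 2: gossip N1<->N2 -> N1.N0=(alive,v0) N1.N1=(alive,v0) N1.N2=(alive,v0) N1.N3=(alive,v0) | N2.N0=(alive,v0) N2.N1=(alive,v0) N2.N2=(alive,v0) N2.N3=(alive,v0)
Op 3: gossip N3<->N1 -> N3.N0=(alive,v0) N3.N1=(alive,v0) N3.N2=(alive,v0) N3.N3=(alive,v0) | N1.N0=(alive,v0) N1.N1=(alive,v0) N1.N2=(alive,v0) N1.N3=(alive,v0)
Op 4: gossip N0<->N1 -> N0.N0=(alive,v0) N0.N1=(alive,v0) N0.N2=(alive,v0) N0.N3=(alive,v0) | N1.N0=(alive,v0) N1.N1=(alive,v0) N1.N2=(alive,v0) N1.N3=(alive,v0)
Op 5: N0 marks N0=suspect -> (suspect,v1)
Op 6: N2 marks N1=dead -> (dead,v1)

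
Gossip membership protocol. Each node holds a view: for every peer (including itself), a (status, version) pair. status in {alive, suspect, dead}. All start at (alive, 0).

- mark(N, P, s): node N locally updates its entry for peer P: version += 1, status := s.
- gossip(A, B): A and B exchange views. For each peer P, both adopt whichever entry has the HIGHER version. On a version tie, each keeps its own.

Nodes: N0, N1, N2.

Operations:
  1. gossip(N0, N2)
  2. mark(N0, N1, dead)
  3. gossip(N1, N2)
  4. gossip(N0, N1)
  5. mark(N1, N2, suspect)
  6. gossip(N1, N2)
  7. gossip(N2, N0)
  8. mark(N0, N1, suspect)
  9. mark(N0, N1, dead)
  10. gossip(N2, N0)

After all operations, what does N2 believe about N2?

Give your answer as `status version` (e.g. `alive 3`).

Op 1: gossip N0<->N2 -> N0.N0=(alive,v0) N0.N1=(alive,v0) N0.N2=(alive,v0) | N2.N0=(alive,v0) N2.N1=(alive,v0) N2.N2=(alive,v0)
Op 2: N0 marks N1=dead -> (dead,v1)
Op 3: gossip N1<->N2 -> N1.N0=(alive,v0) N1.N1=(alive,v0) N1.N2=(alive,v0) | N2.N0=(alive,v0) N2.N1=(alive,v0) N2.N2=(alive,v0)
Op 4: gossip N0<->N1 -> N0.N0=(alive,v0) N0.N1=(dead,v1) N0.N2=(alive,v0) | N1.N0=(alive,v0) N1.N1=(dead,v1) N1.N2=(alive,v0)
Op 5: N1 marks N2=suspect -> (suspect,v1)
Op 6: gossip N1<->N2 -> N1.N0=(alive,v0) N1.N1=(dead,v1) N1.N2=(suspect,v1) | N2.N0=(alive,v0) N2.N1=(dead,v1) N2.N2=(suspect,v1)
Op 7: gossip N2<->N0 -> N2.N0=(alive,v0) N2.N1=(dead,v1) N2.N2=(suspect,v1) | N0.N0=(alive,v0) N0.N1=(dead,v1) N0.N2=(suspect,v1)
Op 8: N0 marks N1=suspect -> (suspect,v2)
Op 9: N0 marks N1=dead -> (dead,v3)
Op 10: gossip N2<->N0 -> N2.N0=(alive,v0) N2.N1=(dead,v3) N2.N2=(suspect,v1) | N0.N0=(alive,v0) N0.N1=(dead,v3) N0.N2=(suspect,v1)

Answer: suspect 1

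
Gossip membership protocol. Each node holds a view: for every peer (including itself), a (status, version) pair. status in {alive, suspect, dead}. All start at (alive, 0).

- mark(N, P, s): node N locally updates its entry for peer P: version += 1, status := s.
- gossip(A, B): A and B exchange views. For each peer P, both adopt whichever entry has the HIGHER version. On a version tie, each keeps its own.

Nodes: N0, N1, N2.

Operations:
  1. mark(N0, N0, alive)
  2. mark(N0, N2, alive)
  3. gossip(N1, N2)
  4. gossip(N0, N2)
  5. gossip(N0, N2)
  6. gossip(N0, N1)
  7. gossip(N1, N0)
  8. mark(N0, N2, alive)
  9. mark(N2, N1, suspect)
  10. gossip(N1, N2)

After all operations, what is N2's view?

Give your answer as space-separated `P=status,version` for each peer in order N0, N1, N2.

Op 1: N0 marks N0=alive -> (alive,v1)
Op 2: N0 marks N2=alive -> (alive,v1)
Op 3: gossip N1<->N2 -> N1.N0=(alive,v0) N1.N1=(alive,v0) N1.N2=(alive,v0) | N2.N0=(alive,v0) N2.N1=(alive,v0) N2.N2=(alive,v0)
Op 4: gossip N0<->N2 -> N0.N0=(alive,v1) N0.N1=(alive,v0) N0.N2=(alive,v1) | N2.N0=(alive,v1) N2.N1=(alive,v0) N2.N2=(alive,v1)
Op 5: gossip N0<->N2 -> N0.N0=(alive,v1) N0.N1=(alive,v0) N0.N2=(alive,v1) | N2.N0=(alive,v1) N2.N1=(alive,v0) N2.N2=(alive,v1)
Op 6: gossip N0<->N1 -> N0.N0=(alive,v1) N0.N1=(alive,v0) N0.N2=(alive,v1) | N1.N0=(alive,v1) N1.N1=(alive,v0) N1.N2=(alive,v1)
Op 7: gossip N1<->N0 -> N1.N0=(alive,v1) N1.N1=(alive,v0) N1.N2=(alive,v1) | N0.N0=(alive,v1) N0.N1=(alive,v0) N0.N2=(alive,v1)
Op 8: N0 marks N2=alive -> (alive,v2)
Op 9: N2 marks N1=suspect -> (suspect,v1)
Op 10: gossip N1<->N2 -> N1.N0=(alive,v1) N1.N1=(suspect,v1) N1.N2=(alive,v1) | N2.N0=(alive,v1) N2.N1=(suspect,v1) N2.N2=(alive,v1)

Answer: N0=alive,1 N1=suspect,1 N2=alive,1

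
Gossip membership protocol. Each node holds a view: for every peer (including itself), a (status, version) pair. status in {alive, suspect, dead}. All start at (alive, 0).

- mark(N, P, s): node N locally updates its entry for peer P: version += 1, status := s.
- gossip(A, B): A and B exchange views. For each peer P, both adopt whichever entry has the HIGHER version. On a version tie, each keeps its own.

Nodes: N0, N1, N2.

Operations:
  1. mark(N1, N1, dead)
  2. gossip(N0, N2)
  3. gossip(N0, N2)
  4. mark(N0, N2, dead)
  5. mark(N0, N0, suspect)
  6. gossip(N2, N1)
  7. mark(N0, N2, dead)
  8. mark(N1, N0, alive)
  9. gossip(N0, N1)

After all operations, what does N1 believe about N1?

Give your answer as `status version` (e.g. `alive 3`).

Op 1: N1 marks N1=dead -> (dead,v1)
Op 2: gossip N0<->N2 -> N0.N0=(alive,v0) N0.N1=(alive,v0) N0.N2=(alive,v0) | N2.N0=(alive,v0) N2.N1=(alive,v0) N2.N2=(alive,v0)
Op 3: gossip N0<->N2 -> N0.N0=(alive,v0) N0.N1=(alive,v0) N0.N2=(alive,v0) | N2.N0=(alive,v0) N2.N1=(alive,v0) N2.N2=(alive,v0)
Op 4: N0 marks N2=dead -> (dead,v1)
Op 5: N0 marks N0=suspect -> (suspect,v1)
Op 6: gossip N2<->N1 -> N2.N0=(alive,v0) N2.N1=(dead,v1) N2.N2=(alive,v0) | N1.N0=(alive,v0) N1.N1=(dead,v1) N1.N2=(alive,v0)
Op 7: N0 marks N2=dead -> (dead,v2)
Op 8: N1 marks N0=alive -> (alive,v1)
Op 9: gossip N0<->N1 -> N0.N0=(suspect,v1) N0.N1=(dead,v1) N0.N2=(dead,v2) | N1.N0=(alive,v1) N1.N1=(dead,v1) N1.N2=(dead,v2)

Answer: dead 1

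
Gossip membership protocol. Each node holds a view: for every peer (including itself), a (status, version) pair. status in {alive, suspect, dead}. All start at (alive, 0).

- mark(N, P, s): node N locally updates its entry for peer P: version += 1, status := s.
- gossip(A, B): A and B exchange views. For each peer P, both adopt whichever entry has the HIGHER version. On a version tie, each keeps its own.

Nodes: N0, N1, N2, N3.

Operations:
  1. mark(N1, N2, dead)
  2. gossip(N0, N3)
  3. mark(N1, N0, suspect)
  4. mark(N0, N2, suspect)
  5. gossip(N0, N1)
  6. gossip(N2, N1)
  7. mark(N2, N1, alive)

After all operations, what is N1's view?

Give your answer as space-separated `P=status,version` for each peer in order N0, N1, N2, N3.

Op 1: N1 marks N2=dead -> (dead,v1)
Op 2: gossip N0<->N3 -> N0.N0=(alive,v0) N0.N1=(alive,v0) N0.N2=(alive,v0) N0.N3=(alive,v0) | N3.N0=(alive,v0) N3.N1=(alive,v0) N3.N2=(alive,v0) N3.N3=(alive,v0)
Op 3: N1 marks N0=suspect -> (suspect,v1)
Op 4: N0 marks N2=suspect -> (suspect,v1)
Op 5: gossip N0<->N1 -> N0.N0=(suspect,v1) N0.N1=(alive,v0) N0.N2=(suspect,v1) N0.N3=(alive,v0) | N1.N0=(suspect,v1) N1.N1=(alive,v0) N1.N2=(dead,v1) N1.N3=(alive,v0)
Op 6: gossip N2<->N1 -> N2.N0=(suspect,v1) N2.N1=(alive,v0) N2.N2=(dead,v1) N2.N3=(alive,v0) | N1.N0=(suspect,v1) N1.N1=(alive,v0) N1.N2=(dead,v1) N1.N3=(alive,v0)
Op 7: N2 marks N1=alive -> (alive,v1)

Answer: N0=suspect,1 N1=alive,0 N2=dead,1 N3=alive,0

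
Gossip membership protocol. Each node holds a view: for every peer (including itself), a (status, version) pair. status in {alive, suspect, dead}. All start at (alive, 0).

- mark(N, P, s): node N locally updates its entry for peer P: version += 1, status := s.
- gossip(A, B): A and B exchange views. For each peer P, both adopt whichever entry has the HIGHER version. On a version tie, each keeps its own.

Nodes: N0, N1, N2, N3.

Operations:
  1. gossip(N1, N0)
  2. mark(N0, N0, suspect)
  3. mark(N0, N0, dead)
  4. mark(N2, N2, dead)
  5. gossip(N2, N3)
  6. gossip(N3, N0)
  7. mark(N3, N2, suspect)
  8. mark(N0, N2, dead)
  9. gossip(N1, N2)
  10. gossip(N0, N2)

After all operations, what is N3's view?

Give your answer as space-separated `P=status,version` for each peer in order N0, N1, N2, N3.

Op 1: gossip N1<->N0 -> N1.N0=(alive,v0) N1.N1=(alive,v0) N1.N2=(alive,v0) N1.N3=(alive,v0) | N0.N0=(alive,v0) N0.N1=(alive,v0) N0.N2=(alive,v0) N0.N3=(alive,v0)
Op 2: N0 marks N0=suspect -> (suspect,v1)
Op 3: N0 marks N0=dead -> (dead,v2)
Op 4: N2 marks N2=dead -> (dead,v1)
Op 5: gossip N2<->N3 -> N2.N0=(alive,v0) N2.N1=(alive,v0) N2.N2=(dead,v1) N2.N3=(alive,v0) | N3.N0=(alive,v0) N3.N1=(alive,v0) N3.N2=(dead,v1) N3.N3=(alive,v0)
Op 6: gossip N3<->N0 -> N3.N0=(dead,v2) N3.N1=(alive,v0) N3.N2=(dead,v1) N3.N3=(alive,v0) | N0.N0=(dead,v2) N0.N1=(alive,v0) N0.N2=(dead,v1) N0.N3=(alive,v0)
Op 7: N3 marks N2=suspect -> (suspect,v2)
Op 8: N0 marks N2=dead -> (dead,v2)
Op 9: gossip N1<->N2 -> N1.N0=(alive,v0) N1.N1=(alive,v0) N1.N2=(dead,v1) N1.N3=(alive,v0) | N2.N0=(alive,v0) N2.N1=(alive,v0) N2.N2=(dead,v1) N2.N3=(alive,v0)
Op 10: gossip N0<->N2 -> N0.N0=(dead,v2) N0.N1=(alive,v0) N0.N2=(dead,v2) N0.N3=(alive,v0) | N2.N0=(dead,v2) N2.N1=(alive,v0) N2.N2=(dead,v2) N2.N3=(alive,v0)

Answer: N0=dead,2 N1=alive,0 N2=suspect,2 N3=alive,0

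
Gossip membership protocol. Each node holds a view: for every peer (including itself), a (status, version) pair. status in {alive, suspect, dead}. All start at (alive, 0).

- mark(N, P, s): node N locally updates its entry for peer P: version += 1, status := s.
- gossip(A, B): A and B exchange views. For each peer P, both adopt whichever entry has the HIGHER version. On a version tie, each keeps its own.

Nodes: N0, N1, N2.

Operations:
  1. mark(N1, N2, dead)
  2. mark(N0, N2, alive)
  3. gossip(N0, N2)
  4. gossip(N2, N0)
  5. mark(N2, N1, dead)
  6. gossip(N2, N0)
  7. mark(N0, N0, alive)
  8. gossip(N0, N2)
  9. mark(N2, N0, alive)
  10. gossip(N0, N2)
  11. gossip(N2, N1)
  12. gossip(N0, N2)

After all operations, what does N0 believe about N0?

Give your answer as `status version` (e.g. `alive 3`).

Answer: alive 2

Derivation:
Op 1: N1 marks N2=dead -> (dead,v1)
Op 2: N0 marks N2=alive -> (alive,v1)
Op 3: gossip N0<->N2 -> N0.N0=(alive,v0) N0.N1=(alive,v0) N0.N2=(alive,v1) | N2.N0=(alive,v0) N2.N1=(alive,v0) N2.N2=(alive,v1)
Op 4: gossip N2<->N0 -> N2.N0=(alive,v0) N2.N1=(alive,v0) N2.N2=(alive,v1) | N0.N0=(alive,v0) N0.N1=(alive,v0) N0.N2=(alive,v1)
Op 5: N2 marks N1=dead -> (dead,v1)
Op 6: gossip N2<->N0 -> N2.N0=(alive,v0) N2.N1=(dead,v1) N2.N2=(alive,v1) | N0.N0=(alive,v0) N0.N1=(dead,v1) N0.N2=(alive,v1)
Op 7: N0 marks N0=alive -> (alive,v1)
Op 8: gossip N0<->N2 -> N0.N0=(alive,v1) N0.N1=(dead,v1) N0.N2=(alive,v1) | N2.N0=(alive,v1) N2.N1=(dead,v1) N2.N2=(alive,v1)
Op 9: N2 marks N0=alive -> (alive,v2)
Op 10: gossip N0<->N2 -> N0.N0=(alive,v2) N0.N1=(dead,v1) N0.N2=(alive,v1) | N2.N0=(alive,v2) N2.N1=(dead,v1) N2.N2=(alive,v1)
Op 11: gossip N2<->N1 -> N2.N0=(alive,v2) N2.N1=(dead,v1) N2.N2=(alive,v1) | N1.N0=(alive,v2) N1.N1=(dead,v1) N1.N2=(dead,v1)
Op 12: gossip N0<->N2 -> N0.N0=(alive,v2) N0.N1=(dead,v1) N0.N2=(alive,v1) | N2.N0=(alive,v2) N2.N1=(dead,v1) N2.N2=(alive,v1)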